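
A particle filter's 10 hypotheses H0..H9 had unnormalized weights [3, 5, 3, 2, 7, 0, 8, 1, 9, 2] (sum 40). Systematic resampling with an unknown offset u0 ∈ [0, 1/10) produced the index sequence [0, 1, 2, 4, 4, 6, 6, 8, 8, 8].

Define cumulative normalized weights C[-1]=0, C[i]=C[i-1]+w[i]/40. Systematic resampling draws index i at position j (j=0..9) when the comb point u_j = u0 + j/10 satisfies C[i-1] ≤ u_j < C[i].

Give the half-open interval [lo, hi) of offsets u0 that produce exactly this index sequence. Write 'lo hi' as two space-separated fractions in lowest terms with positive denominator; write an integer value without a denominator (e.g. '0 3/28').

C = [3/40, 1/5, 11/40, 13/40, 1/2, 1/2, 7/10, 29/40, 19/20, 1]
j=0 picked index 0: u0 ∈ [0, 3/40)
j=1 picked index 1: u0 ∈ [-1/40, 1/10)
j=2 picked index 2: u0 ∈ [0, 3/40)
j=3 picked index 4: u0 ∈ [1/40, 1/5)
j=4 picked index 4: u0 ∈ [-3/40, 1/10)
j=5 picked index 6: u0 ∈ [0, 1/5)
j=6 picked index 6: u0 ∈ [-1/10, 1/10)
j=7 picked index 8: u0 ∈ [1/40, 1/4)
j=8 picked index 8: u0 ∈ [-3/40, 3/20)
j=9 picked index 8: u0 ∈ [-7/40, 1/20)
intersection: [1/40, 1/20)

1/40 1/20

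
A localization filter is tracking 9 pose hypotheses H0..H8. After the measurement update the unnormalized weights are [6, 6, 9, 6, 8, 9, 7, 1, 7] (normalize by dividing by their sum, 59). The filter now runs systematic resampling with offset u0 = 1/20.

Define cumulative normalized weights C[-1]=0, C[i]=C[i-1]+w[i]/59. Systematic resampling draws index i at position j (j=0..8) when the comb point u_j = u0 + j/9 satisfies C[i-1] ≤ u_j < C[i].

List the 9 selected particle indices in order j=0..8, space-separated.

C = [6/59, 12/59, 21/59, 27/59, 35/59, 44/59, 51/59, 52/59, 1]
j=0: u_0=1/20 ∈ [0, 6/59) → index 0
j=1: u_1=29/180 ∈ [6/59, 12/59) → index 1
j=2: u_2=49/180 ∈ [12/59, 21/59) → index 2
j=3: u_3=23/60 ∈ [21/59, 27/59) → index 3
j=4: u_4=89/180 ∈ [27/59, 35/59) → index 4
j=5: u_5=109/180 ∈ [35/59, 44/59) → index 5
j=6: u_6=43/60 ∈ [35/59, 44/59) → index 5
j=7: u_7=149/180 ∈ [44/59, 51/59) → index 6
j=8: u_8=169/180 ∈ [52/59, 1) → index 8

0 1 2 3 4 5 5 6 8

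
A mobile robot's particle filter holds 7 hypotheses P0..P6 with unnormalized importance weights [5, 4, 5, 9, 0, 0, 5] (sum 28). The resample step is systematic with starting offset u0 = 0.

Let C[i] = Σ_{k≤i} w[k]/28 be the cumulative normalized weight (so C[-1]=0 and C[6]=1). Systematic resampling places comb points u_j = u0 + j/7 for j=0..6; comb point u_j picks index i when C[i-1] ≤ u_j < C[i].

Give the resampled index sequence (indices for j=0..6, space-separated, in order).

C = [5/28, 9/28, 1/2, 23/28, 23/28, 23/28, 1]
j=0: u_0=0 ∈ [0, 5/28) → index 0
j=1: u_1=1/7 ∈ [0, 5/28) → index 0
j=2: u_2=2/7 ∈ [5/28, 9/28) → index 1
j=3: u_3=3/7 ∈ [9/28, 1/2) → index 2
j=4: u_4=4/7 ∈ [1/2, 23/28) → index 3
j=5: u_5=5/7 ∈ [1/2, 23/28) → index 3
j=6: u_6=6/7 ∈ [23/28, 1) → index 6

0 0 1 2 3 3 6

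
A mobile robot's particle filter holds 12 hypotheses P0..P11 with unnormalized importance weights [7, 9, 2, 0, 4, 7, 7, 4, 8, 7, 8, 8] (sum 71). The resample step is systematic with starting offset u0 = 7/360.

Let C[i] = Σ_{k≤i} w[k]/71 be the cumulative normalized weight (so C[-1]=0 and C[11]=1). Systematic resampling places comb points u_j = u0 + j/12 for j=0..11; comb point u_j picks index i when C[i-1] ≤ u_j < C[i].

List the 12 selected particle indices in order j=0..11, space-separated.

C = [7/71, 16/71, 18/71, 18/71, 22/71, 29/71, 36/71, 40/71, 48/71, 55/71, 63/71, 1]
j=0: u_0=7/360 ∈ [0, 7/71) → index 0
j=1: u_1=37/360 ∈ [7/71, 16/71) → index 1
j=2: u_2=67/360 ∈ [7/71, 16/71) → index 1
j=3: u_3=97/360 ∈ [18/71, 22/71) → index 4
j=4: u_4=127/360 ∈ [22/71, 29/71) → index 5
j=5: u_5=157/360 ∈ [29/71, 36/71) → index 6
j=6: u_6=187/360 ∈ [36/71, 40/71) → index 7
j=7: u_7=217/360 ∈ [40/71, 48/71) → index 8
j=8: u_8=247/360 ∈ [48/71, 55/71) → index 9
j=9: u_9=277/360 ∈ [48/71, 55/71) → index 9
j=10: u_10=307/360 ∈ [55/71, 63/71) → index 10
j=11: u_11=337/360 ∈ [63/71, 1) → index 11

0 1 1 4 5 6 7 8 9 9 10 11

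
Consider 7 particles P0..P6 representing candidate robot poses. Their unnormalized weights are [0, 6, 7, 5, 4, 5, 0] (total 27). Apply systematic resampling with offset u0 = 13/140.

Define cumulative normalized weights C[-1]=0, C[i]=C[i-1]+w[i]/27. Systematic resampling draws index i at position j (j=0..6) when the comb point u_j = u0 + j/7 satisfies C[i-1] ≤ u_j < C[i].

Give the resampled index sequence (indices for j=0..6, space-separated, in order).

1 2 2 3 3 4 5

C = [0, 2/9, 13/27, 2/3, 22/27, 1, 1]
j=0: u_0=13/140 ∈ [0, 2/9) → index 1
j=1: u_1=33/140 ∈ [2/9, 13/27) → index 2
j=2: u_2=53/140 ∈ [2/9, 13/27) → index 2
j=3: u_3=73/140 ∈ [13/27, 2/3) → index 3
j=4: u_4=93/140 ∈ [13/27, 2/3) → index 3
j=5: u_5=113/140 ∈ [2/3, 22/27) → index 4
j=6: u_6=19/20 ∈ [22/27, 1) → index 5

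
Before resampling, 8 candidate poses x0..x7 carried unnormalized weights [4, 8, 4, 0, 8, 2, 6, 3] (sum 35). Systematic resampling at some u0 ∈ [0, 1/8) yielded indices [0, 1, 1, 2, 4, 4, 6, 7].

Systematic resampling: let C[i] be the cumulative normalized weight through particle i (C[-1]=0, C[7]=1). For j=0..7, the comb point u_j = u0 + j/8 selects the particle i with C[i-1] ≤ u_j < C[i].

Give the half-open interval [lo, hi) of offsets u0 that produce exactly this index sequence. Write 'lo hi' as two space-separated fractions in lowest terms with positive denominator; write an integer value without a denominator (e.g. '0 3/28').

C = [4/35, 12/35, 16/35, 16/35, 24/35, 26/35, 32/35, 1]
j=0 picked index 0: u0 ∈ [0, 4/35)
j=1 picked index 1: u0 ∈ [-3/280, 61/280)
j=2 picked index 1: u0 ∈ [-19/140, 13/140)
j=3 picked index 2: u0 ∈ [-9/280, 23/280)
j=4 picked index 4: u0 ∈ [-3/70, 13/70)
j=5 picked index 4: u0 ∈ [-47/280, 17/280)
j=6 picked index 6: u0 ∈ [-1/140, 23/140)
j=7 picked index 7: u0 ∈ [11/280, 1/8)
intersection: [11/280, 17/280)

11/280 17/280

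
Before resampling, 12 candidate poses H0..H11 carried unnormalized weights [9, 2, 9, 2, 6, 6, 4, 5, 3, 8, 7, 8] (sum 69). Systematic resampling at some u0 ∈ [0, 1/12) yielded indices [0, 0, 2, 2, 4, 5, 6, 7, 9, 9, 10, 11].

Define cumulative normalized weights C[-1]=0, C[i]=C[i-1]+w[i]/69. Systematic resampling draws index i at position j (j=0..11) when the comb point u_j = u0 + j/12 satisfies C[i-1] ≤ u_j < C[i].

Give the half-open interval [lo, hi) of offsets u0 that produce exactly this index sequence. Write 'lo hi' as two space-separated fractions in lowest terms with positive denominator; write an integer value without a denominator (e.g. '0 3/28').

C = [3/23, 11/69, 20/69, 22/69, 28/69, 34/69, 38/69, 43/69, 2/3, 18/23, 61/69, 1]
j=0 picked index 0: u0 ∈ [0, 3/23)
j=1 picked index 0: u0 ∈ [-1/12, 13/276)
j=2 picked index 2: u0 ∈ [-1/138, 17/138)
j=3 picked index 2: u0 ∈ [-25/276, 11/276)
j=4 picked index 4: u0 ∈ [-1/69, 5/69)
j=5 picked index 5: u0 ∈ [-1/92, 7/92)
j=6 picked index 6: u0 ∈ [-1/138, 7/138)
j=7 picked index 7: u0 ∈ [-3/92, 11/276)
j=8 picked index 9: u0 ∈ [0, 8/69)
j=9 picked index 9: u0 ∈ [-1/12, 3/92)
j=10 picked index 10: u0 ∈ [-7/138, 7/138)
j=11 picked index 11: u0 ∈ [-3/92, 1/12)
intersection: [0, 3/92)

0 3/92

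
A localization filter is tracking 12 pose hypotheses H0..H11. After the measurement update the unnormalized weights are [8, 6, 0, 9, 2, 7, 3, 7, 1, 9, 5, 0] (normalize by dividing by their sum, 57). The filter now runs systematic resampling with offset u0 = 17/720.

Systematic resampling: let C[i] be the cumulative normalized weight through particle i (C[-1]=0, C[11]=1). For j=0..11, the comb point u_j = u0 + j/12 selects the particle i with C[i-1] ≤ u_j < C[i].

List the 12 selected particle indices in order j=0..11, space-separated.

C = [8/57, 14/57, 14/57, 23/57, 25/57, 32/57, 35/57, 14/19, 43/57, 52/57, 1, 1]
j=0: u_0=17/720 ∈ [0, 8/57) → index 0
j=1: u_1=77/720 ∈ [0, 8/57) → index 0
j=2: u_2=137/720 ∈ [8/57, 14/57) → index 1
j=3: u_3=197/720 ∈ [14/57, 23/57) → index 3
j=4: u_4=257/720 ∈ [14/57, 23/57) → index 3
j=5: u_5=317/720 ∈ [25/57, 32/57) → index 5
j=6: u_6=377/720 ∈ [25/57, 32/57) → index 5
j=7: u_7=437/720 ∈ [32/57, 35/57) → index 6
j=8: u_8=497/720 ∈ [35/57, 14/19) → index 7
j=9: u_9=557/720 ∈ [43/57, 52/57) → index 9
j=10: u_10=617/720 ∈ [43/57, 52/57) → index 9
j=11: u_11=677/720 ∈ [52/57, 1) → index 10

0 0 1 3 3 5 5 6 7 9 9 10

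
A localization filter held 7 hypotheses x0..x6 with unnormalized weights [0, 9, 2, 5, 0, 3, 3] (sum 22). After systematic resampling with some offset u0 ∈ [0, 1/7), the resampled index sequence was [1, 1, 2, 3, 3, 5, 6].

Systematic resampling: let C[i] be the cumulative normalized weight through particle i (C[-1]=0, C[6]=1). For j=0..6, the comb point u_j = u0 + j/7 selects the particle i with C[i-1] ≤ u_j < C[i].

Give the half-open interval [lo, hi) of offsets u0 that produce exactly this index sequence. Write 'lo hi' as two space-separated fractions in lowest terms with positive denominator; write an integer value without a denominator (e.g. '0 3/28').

C = [0, 9/22, 1/2, 8/11, 8/11, 19/22, 1]
j=0 picked index 1: u0 ∈ [0, 9/22)
j=1 picked index 1: u0 ∈ [-1/7, 41/154)
j=2 picked index 2: u0 ∈ [19/154, 3/14)
j=3 picked index 3: u0 ∈ [1/14, 23/77)
j=4 picked index 3: u0 ∈ [-1/14, 12/77)
j=5 picked index 5: u0 ∈ [1/77, 23/154)
j=6 picked index 6: u0 ∈ [1/154, 1/7)
intersection: [19/154, 1/7)

19/154 1/7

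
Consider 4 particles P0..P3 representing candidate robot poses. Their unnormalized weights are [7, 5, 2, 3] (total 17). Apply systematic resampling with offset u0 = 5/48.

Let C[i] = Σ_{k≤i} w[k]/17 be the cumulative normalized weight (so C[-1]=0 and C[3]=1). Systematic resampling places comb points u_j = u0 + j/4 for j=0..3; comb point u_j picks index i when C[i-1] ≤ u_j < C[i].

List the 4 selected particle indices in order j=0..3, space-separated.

C = [7/17, 12/17, 14/17, 1]
j=0: u_0=5/48 ∈ [0, 7/17) → index 0
j=1: u_1=17/48 ∈ [0, 7/17) → index 0
j=2: u_2=29/48 ∈ [7/17, 12/17) → index 1
j=3: u_3=41/48 ∈ [14/17, 1) → index 3

0 0 1 3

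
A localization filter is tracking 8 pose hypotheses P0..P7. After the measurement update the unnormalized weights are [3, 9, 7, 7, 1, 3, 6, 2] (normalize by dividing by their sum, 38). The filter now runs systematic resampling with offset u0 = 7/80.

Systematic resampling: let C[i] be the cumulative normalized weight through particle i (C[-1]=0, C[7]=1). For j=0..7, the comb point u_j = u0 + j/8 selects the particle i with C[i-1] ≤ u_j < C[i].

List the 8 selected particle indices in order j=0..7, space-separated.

1 1 2 2 3 5 6 7

C = [3/38, 6/19, 1/2, 13/19, 27/38, 15/19, 18/19, 1]
j=0: u_0=7/80 ∈ [3/38, 6/19) → index 1
j=1: u_1=17/80 ∈ [3/38, 6/19) → index 1
j=2: u_2=27/80 ∈ [6/19, 1/2) → index 2
j=3: u_3=37/80 ∈ [6/19, 1/2) → index 2
j=4: u_4=47/80 ∈ [1/2, 13/19) → index 3
j=5: u_5=57/80 ∈ [27/38, 15/19) → index 5
j=6: u_6=67/80 ∈ [15/19, 18/19) → index 6
j=7: u_7=77/80 ∈ [18/19, 1) → index 7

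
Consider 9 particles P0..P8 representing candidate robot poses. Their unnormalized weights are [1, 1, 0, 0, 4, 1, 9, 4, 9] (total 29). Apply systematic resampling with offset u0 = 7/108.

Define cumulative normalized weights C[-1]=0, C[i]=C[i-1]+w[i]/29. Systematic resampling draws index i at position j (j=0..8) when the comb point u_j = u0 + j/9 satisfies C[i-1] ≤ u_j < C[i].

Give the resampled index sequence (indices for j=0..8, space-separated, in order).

1 4 6 6 6 7 8 8 8

C = [1/29, 2/29, 2/29, 2/29, 6/29, 7/29, 16/29, 20/29, 1]
j=0: u_0=7/108 ∈ [1/29, 2/29) → index 1
j=1: u_1=19/108 ∈ [2/29, 6/29) → index 4
j=2: u_2=31/108 ∈ [7/29, 16/29) → index 6
j=3: u_3=43/108 ∈ [7/29, 16/29) → index 6
j=4: u_4=55/108 ∈ [7/29, 16/29) → index 6
j=5: u_5=67/108 ∈ [16/29, 20/29) → index 7
j=6: u_6=79/108 ∈ [20/29, 1) → index 8
j=7: u_7=91/108 ∈ [20/29, 1) → index 8
j=8: u_8=103/108 ∈ [20/29, 1) → index 8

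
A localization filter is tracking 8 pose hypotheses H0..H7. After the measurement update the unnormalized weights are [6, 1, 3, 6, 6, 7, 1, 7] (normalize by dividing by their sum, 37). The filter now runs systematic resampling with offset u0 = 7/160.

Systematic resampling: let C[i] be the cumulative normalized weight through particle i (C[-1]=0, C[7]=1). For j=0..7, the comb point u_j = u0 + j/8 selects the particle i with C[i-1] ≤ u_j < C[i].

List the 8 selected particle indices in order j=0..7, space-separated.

C = [6/37, 7/37, 10/37, 16/37, 22/37, 29/37, 30/37, 1]
j=0: u_0=7/160 ∈ [0, 6/37) → index 0
j=1: u_1=27/160 ∈ [6/37, 7/37) → index 1
j=2: u_2=47/160 ∈ [10/37, 16/37) → index 3
j=3: u_3=67/160 ∈ [10/37, 16/37) → index 3
j=4: u_4=87/160 ∈ [16/37, 22/37) → index 4
j=5: u_5=107/160 ∈ [22/37, 29/37) → index 5
j=6: u_6=127/160 ∈ [29/37, 30/37) → index 6
j=7: u_7=147/160 ∈ [30/37, 1) → index 7

0 1 3 3 4 5 6 7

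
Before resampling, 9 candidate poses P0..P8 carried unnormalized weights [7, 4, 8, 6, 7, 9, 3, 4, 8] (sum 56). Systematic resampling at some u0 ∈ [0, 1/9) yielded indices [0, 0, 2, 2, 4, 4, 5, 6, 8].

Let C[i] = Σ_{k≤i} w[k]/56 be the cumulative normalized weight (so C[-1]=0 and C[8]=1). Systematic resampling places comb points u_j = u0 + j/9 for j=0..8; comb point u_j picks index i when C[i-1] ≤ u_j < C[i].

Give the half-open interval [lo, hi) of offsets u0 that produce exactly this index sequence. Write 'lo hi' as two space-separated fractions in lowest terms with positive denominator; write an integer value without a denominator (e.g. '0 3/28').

1/504 1/168

C = [1/8, 11/56, 19/56, 25/56, 4/7, 41/56, 11/14, 6/7, 1]
j=0 picked index 0: u0 ∈ [0, 1/8)
j=1 picked index 0: u0 ∈ [-1/9, 1/72)
j=2 picked index 2: u0 ∈ [-13/504, 59/504)
j=3 picked index 2: u0 ∈ [-23/168, 1/168)
j=4 picked index 4: u0 ∈ [1/504, 8/63)
j=5 picked index 4: u0 ∈ [-55/504, 1/63)
j=6 picked index 5: u0 ∈ [-2/21, 11/168)
j=7 picked index 6: u0 ∈ [-23/504, 1/126)
j=8 picked index 8: u0 ∈ [-2/63, 1/9)
intersection: [1/504, 1/168)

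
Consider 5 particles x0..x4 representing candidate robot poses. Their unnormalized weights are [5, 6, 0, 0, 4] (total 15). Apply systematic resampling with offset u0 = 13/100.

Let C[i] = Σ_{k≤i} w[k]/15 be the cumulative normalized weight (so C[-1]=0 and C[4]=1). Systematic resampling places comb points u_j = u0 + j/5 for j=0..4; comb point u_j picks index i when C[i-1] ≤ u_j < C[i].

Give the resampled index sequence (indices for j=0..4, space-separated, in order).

0 0 1 1 4

C = [1/3, 11/15, 11/15, 11/15, 1]
j=0: u_0=13/100 ∈ [0, 1/3) → index 0
j=1: u_1=33/100 ∈ [0, 1/3) → index 0
j=2: u_2=53/100 ∈ [1/3, 11/15) → index 1
j=3: u_3=73/100 ∈ [1/3, 11/15) → index 1
j=4: u_4=93/100 ∈ [11/15, 1) → index 4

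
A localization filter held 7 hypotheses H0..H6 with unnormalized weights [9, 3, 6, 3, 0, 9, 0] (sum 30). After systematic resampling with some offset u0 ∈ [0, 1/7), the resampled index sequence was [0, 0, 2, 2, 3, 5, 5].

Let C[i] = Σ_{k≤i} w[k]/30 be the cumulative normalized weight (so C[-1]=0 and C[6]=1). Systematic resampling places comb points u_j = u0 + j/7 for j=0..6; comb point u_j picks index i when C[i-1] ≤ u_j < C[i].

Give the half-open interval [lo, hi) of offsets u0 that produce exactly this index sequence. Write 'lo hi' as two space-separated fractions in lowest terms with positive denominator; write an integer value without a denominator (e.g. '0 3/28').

4/35 9/70

C = [3/10, 2/5, 3/5, 7/10, 7/10, 1, 1]
j=0 picked index 0: u0 ∈ [0, 3/10)
j=1 picked index 0: u0 ∈ [-1/7, 11/70)
j=2 picked index 2: u0 ∈ [4/35, 11/35)
j=3 picked index 2: u0 ∈ [-1/35, 6/35)
j=4 picked index 3: u0 ∈ [1/35, 9/70)
j=5 picked index 5: u0 ∈ [-1/70, 2/7)
j=6 picked index 5: u0 ∈ [-11/70, 1/7)
intersection: [4/35, 9/70)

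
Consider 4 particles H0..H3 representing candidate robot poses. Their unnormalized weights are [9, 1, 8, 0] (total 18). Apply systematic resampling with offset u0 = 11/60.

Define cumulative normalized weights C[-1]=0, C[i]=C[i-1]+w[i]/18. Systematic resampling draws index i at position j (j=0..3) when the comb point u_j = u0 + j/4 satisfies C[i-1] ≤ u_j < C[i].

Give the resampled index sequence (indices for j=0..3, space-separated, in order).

0 0 2 2

C = [1/2, 5/9, 1, 1]
j=0: u_0=11/60 ∈ [0, 1/2) → index 0
j=1: u_1=13/30 ∈ [0, 1/2) → index 0
j=2: u_2=41/60 ∈ [5/9, 1) → index 2
j=3: u_3=14/15 ∈ [5/9, 1) → index 2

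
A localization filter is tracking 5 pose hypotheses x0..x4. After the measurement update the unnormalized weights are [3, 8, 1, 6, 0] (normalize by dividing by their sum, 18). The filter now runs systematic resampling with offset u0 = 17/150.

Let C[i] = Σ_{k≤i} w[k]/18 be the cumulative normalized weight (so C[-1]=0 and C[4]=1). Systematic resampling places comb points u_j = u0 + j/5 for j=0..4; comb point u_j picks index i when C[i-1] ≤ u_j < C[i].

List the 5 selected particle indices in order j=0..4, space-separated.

0 1 1 3 3

C = [1/6, 11/18, 2/3, 1, 1]
j=0: u_0=17/150 ∈ [0, 1/6) → index 0
j=1: u_1=47/150 ∈ [1/6, 11/18) → index 1
j=2: u_2=77/150 ∈ [1/6, 11/18) → index 1
j=3: u_3=107/150 ∈ [2/3, 1) → index 3
j=4: u_4=137/150 ∈ [2/3, 1) → index 3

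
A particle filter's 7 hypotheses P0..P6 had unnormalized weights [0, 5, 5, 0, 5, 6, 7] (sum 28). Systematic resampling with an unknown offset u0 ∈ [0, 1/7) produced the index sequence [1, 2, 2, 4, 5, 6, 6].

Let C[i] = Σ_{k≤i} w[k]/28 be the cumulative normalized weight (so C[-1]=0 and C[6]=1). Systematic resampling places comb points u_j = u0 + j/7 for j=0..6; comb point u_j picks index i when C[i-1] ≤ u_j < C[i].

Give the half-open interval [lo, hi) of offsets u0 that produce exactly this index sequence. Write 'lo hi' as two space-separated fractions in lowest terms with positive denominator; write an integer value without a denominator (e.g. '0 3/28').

1/28 1/14

C = [0, 5/28, 5/14, 5/14, 15/28, 3/4, 1]
j=0 picked index 1: u0 ∈ [0, 5/28)
j=1 picked index 2: u0 ∈ [1/28, 3/14)
j=2 picked index 2: u0 ∈ [-3/28, 1/14)
j=3 picked index 4: u0 ∈ [-1/14, 3/28)
j=4 picked index 5: u0 ∈ [-1/28, 5/28)
j=5 picked index 6: u0 ∈ [1/28, 2/7)
j=6 picked index 6: u0 ∈ [-3/28, 1/7)
intersection: [1/28, 1/14)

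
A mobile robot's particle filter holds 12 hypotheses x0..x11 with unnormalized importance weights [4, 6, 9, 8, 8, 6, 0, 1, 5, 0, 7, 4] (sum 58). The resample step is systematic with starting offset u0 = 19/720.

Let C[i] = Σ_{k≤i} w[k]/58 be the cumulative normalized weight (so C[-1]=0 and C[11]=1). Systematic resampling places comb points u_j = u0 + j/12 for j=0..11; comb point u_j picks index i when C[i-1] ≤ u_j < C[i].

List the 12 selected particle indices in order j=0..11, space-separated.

0 1 2 2 3 3 4 5 5 8 10 11

C = [2/29, 5/29, 19/58, 27/58, 35/58, 41/58, 41/58, 21/29, 47/58, 47/58, 27/29, 1]
j=0: u_0=19/720 ∈ [0, 2/29) → index 0
j=1: u_1=79/720 ∈ [2/29, 5/29) → index 1
j=2: u_2=139/720 ∈ [5/29, 19/58) → index 2
j=3: u_3=199/720 ∈ [5/29, 19/58) → index 2
j=4: u_4=259/720 ∈ [19/58, 27/58) → index 3
j=5: u_5=319/720 ∈ [19/58, 27/58) → index 3
j=6: u_6=379/720 ∈ [27/58, 35/58) → index 4
j=7: u_7=439/720 ∈ [35/58, 41/58) → index 5
j=8: u_8=499/720 ∈ [35/58, 41/58) → index 5
j=9: u_9=559/720 ∈ [21/29, 47/58) → index 8
j=10: u_10=619/720 ∈ [47/58, 27/29) → index 10
j=11: u_11=679/720 ∈ [27/29, 1) → index 11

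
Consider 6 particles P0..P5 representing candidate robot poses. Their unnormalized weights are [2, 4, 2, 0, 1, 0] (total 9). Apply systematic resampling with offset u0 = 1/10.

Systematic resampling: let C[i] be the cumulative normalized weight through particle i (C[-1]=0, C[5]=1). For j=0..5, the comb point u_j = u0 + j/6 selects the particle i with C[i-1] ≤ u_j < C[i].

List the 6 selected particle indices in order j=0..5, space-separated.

C = [2/9, 2/3, 8/9, 8/9, 1, 1]
j=0: u_0=1/10 ∈ [0, 2/9) → index 0
j=1: u_1=4/15 ∈ [2/9, 2/3) → index 1
j=2: u_2=13/30 ∈ [2/9, 2/3) → index 1
j=3: u_3=3/5 ∈ [2/9, 2/3) → index 1
j=4: u_4=23/30 ∈ [2/3, 8/9) → index 2
j=5: u_5=14/15 ∈ [8/9, 1) → index 4

0 1 1 1 2 4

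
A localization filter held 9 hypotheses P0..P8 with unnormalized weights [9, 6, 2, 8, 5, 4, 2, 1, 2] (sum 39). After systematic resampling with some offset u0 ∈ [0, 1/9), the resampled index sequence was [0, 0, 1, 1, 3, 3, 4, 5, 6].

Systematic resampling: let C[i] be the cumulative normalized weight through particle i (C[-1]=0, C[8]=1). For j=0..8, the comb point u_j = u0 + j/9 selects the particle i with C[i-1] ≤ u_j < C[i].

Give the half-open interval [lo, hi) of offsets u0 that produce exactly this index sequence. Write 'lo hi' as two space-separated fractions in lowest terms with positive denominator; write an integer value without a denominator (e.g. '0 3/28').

C = [3/13, 5/13, 17/39, 25/39, 10/13, 34/39, 12/13, 37/39, 1]
j=0 picked index 0: u0 ∈ [0, 3/13)
j=1 picked index 0: u0 ∈ [-1/9, 14/117)
j=2 picked index 1: u0 ∈ [1/117, 19/117)
j=3 picked index 1: u0 ∈ [-4/39, 2/39)
j=4 picked index 3: u0 ∈ [-1/117, 23/117)
j=5 picked index 3: u0 ∈ [-14/117, 10/117)
j=6 picked index 4: u0 ∈ [-1/39, 4/39)
j=7 picked index 5: u0 ∈ [-1/117, 11/117)
j=8 picked index 6: u0 ∈ [-2/117, 4/117)
intersection: [1/117, 4/117)

1/117 4/117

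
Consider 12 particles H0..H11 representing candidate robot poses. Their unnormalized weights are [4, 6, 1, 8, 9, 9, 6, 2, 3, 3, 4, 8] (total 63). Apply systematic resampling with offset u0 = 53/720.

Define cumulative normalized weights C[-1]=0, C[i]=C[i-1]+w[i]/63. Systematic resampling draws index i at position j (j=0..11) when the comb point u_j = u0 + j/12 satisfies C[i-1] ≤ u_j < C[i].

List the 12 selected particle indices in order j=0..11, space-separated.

C = [4/63, 10/63, 11/63, 19/63, 4/9, 37/63, 43/63, 5/7, 16/21, 17/21, 55/63, 1]
j=0: u_0=53/720 ∈ [4/63, 10/63) → index 1
j=1: u_1=113/720 ∈ [4/63, 10/63) → index 1
j=2: u_2=173/720 ∈ [11/63, 19/63) → index 3
j=3: u_3=233/720 ∈ [19/63, 4/9) → index 4
j=4: u_4=293/720 ∈ [19/63, 4/9) → index 4
j=5: u_5=353/720 ∈ [4/9, 37/63) → index 5
j=6: u_6=413/720 ∈ [4/9, 37/63) → index 5
j=7: u_7=473/720 ∈ [37/63, 43/63) → index 6
j=8: u_8=533/720 ∈ [5/7, 16/21) → index 8
j=9: u_9=593/720 ∈ [17/21, 55/63) → index 10
j=10: u_10=653/720 ∈ [55/63, 1) → index 11
j=11: u_11=713/720 ∈ [55/63, 1) → index 11

1 1 3 4 4 5 5 6 8 10 11 11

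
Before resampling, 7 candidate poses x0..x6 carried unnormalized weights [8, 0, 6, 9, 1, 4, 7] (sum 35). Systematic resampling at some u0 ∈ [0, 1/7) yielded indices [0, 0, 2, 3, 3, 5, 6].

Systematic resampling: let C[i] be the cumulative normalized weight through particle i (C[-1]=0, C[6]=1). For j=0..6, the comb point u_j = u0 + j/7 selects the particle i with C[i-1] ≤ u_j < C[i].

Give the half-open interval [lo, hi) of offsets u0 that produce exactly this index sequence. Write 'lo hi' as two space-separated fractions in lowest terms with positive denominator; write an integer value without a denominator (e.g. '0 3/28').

C = [8/35, 8/35, 2/5, 23/35, 24/35, 4/5, 1]
j=0 picked index 0: u0 ∈ [0, 8/35)
j=1 picked index 0: u0 ∈ [-1/7, 3/35)
j=2 picked index 2: u0 ∈ [-2/35, 4/35)
j=3 picked index 3: u0 ∈ [-1/35, 8/35)
j=4 picked index 3: u0 ∈ [-6/35, 3/35)
j=5 picked index 5: u0 ∈ [-1/35, 3/35)
j=6 picked index 6: u0 ∈ [-2/35, 1/7)
intersection: [0, 3/35)

0 3/35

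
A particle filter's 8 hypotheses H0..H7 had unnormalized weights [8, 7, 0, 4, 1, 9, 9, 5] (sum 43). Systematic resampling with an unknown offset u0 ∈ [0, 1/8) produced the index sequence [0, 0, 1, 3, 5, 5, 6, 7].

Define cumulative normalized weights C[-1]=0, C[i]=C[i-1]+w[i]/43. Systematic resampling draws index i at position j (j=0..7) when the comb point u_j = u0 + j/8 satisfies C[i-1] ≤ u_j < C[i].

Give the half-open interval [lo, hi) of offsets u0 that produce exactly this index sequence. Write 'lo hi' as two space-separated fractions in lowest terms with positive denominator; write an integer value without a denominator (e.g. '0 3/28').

C = [8/43, 15/43, 15/43, 19/43, 20/43, 29/43, 38/43, 1]
j=0 picked index 0: u0 ∈ [0, 8/43)
j=1 picked index 0: u0 ∈ [-1/8, 21/344)
j=2 picked index 1: u0 ∈ [-11/172, 17/172)
j=3 picked index 3: u0 ∈ [-9/344, 23/344)
j=4 picked index 5: u0 ∈ [-3/86, 15/86)
j=5 picked index 5: u0 ∈ [-55/344, 17/344)
j=6 picked index 6: u0 ∈ [-13/172, 23/172)
j=7 picked index 7: u0 ∈ [3/344, 1/8)
intersection: [3/344, 17/344)

3/344 17/344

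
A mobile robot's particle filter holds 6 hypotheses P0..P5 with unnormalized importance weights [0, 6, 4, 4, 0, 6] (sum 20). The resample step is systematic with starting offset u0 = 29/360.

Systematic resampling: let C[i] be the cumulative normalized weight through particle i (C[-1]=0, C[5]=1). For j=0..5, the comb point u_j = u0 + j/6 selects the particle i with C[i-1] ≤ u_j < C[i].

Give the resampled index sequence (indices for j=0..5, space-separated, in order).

1 1 2 3 5 5

C = [0, 3/10, 1/2, 7/10, 7/10, 1]
j=0: u_0=29/360 ∈ [0, 3/10) → index 1
j=1: u_1=89/360 ∈ [0, 3/10) → index 1
j=2: u_2=149/360 ∈ [3/10, 1/2) → index 2
j=3: u_3=209/360 ∈ [1/2, 7/10) → index 3
j=4: u_4=269/360 ∈ [7/10, 1) → index 5
j=5: u_5=329/360 ∈ [7/10, 1) → index 5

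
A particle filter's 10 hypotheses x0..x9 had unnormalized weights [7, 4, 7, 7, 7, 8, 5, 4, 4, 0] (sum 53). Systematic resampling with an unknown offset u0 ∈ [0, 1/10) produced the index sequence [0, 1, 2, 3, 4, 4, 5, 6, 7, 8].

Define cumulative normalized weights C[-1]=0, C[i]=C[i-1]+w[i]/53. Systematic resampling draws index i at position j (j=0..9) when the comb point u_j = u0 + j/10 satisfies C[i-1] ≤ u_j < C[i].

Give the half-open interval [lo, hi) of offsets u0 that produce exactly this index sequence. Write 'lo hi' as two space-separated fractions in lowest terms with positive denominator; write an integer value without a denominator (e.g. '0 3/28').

C = [7/53, 11/53, 18/53, 25/53, 32/53, 40/53, 45/53, 49/53, 1, 1]
j=0 picked index 0: u0 ∈ [0, 7/53)
j=1 picked index 1: u0 ∈ [17/530, 57/530)
j=2 picked index 2: u0 ∈ [2/265, 37/265)
j=3 picked index 3: u0 ∈ [21/530, 91/530)
j=4 picked index 4: u0 ∈ [19/265, 54/265)
j=5 picked index 4: u0 ∈ [-3/106, 11/106)
j=6 picked index 5: u0 ∈ [1/265, 41/265)
j=7 picked index 6: u0 ∈ [29/530, 79/530)
j=8 picked index 7: u0 ∈ [13/265, 33/265)
j=9 picked index 8: u0 ∈ [13/530, 1/10)
intersection: [19/265, 1/10)

19/265 1/10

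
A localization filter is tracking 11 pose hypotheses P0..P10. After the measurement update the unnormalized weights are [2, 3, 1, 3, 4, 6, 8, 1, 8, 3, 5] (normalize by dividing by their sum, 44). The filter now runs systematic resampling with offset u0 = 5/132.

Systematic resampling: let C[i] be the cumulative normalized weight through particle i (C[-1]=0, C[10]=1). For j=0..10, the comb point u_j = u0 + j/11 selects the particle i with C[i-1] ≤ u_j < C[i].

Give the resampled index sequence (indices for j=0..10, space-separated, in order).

C = [1/22, 5/44, 3/22, 9/44, 13/44, 19/44, 27/44, 7/11, 9/11, 39/44, 1]
j=0: u_0=5/132 ∈ [0, 1/22) → index 0
j=1: u_1=17/132 ∈ [5/44, 3/22) → index 2
j=2: u_2=29/132 ∈ [9/44, 13/44) → index 4
j=3: u_3=41/132 ∈ [13/44, 19/44) → index 5
j=4: u_4=53/132 ∈ [13/44, 19/44) → index 5
j=5: u_5=65/132 ∈ [19/44, 27/44) → index 6
j=6: u_6=7/12 ∈ [19/44, 27/44) → index 6
j=7: u_7=89/132 ∈ [7/11, 9/11) → index 8
j=8: u_8=101/132 ∈ [7/11, 9/11) → index 8
j=9: u_9=113/132 ∈ [9/11, 39/44) → index 9
j=10: u_10=125/132 ∈ [39/44, 1) → index 10

0 2 4 5 5 6 6 8 8 9 10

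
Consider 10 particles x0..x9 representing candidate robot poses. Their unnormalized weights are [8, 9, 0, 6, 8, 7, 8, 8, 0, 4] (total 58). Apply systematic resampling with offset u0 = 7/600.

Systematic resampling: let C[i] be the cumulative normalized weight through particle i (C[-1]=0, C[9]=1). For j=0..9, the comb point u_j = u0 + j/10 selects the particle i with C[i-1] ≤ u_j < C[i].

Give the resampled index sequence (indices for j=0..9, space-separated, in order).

C = [4/29, 17/58, 17/58, 23/58, 31/58, 19/29, 23/29, 27/29, 27/29, 1]
j=0: u_0=7/600 ∈ [0, 4/29) → index 0
j=1: u_1=67/600 ∈ [0, 4/29) → index 0
j=2: u_2=127/600 ∈ [4/29, 17/58) → index 1
j=3: u_3=187/600 ∈ [17/58, 23/58) → index 3
j=4: u_4=247/600 ∈ [23/58, 31/58) → index 4
j=5: u_5=307/600 ∈ [23/58, 31/58) → index 4
j=6: u_6=367/600 ∈ [31/58, 19/29) → index 5
j=7: u_7=427/600 ∈ [19/29, 23/29) → index 6
j=8: u_8=487/600 ∈ [23/29, 27/29) → index 7
j=9: u_9=547/600 ∈ [23/29, 27/29) → index 7

0 0 1 3 4 4 5 6 7 7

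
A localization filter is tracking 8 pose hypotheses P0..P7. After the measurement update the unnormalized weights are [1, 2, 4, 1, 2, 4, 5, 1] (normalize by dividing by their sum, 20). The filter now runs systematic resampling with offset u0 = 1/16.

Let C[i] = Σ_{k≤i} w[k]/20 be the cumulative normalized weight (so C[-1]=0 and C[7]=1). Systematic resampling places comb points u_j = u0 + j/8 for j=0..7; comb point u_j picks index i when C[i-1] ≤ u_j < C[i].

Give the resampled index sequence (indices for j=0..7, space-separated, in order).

1 2 2 4 5 5 6 6

C = [1/20, 3/20, 7/20, 2/5, 1/2, 7/10, 19/20, 1]
j=0: u_0=1/16 ∈ [1/20, 3/20) → index 1
j=1: u_1=3/16 ∈ [3/20, 7/20) → index 2
j=2: u_2=5/16 ∈ [3/20, 7/20) → index 2
j=3: u_3=7/16 ∈ [2/5, 1/2) → index 4
j=4: u_4=9/16 ∈ [1/2, 7/10) → index 5
j=5: u_5=11/16 ∈ [1/2, 7/10) → index 5
j=6: u_6=13/16 ∈ [7/10, 19/20) → index 6
j=7: u_7=15/16 ∈ [7/10, 19/20) → index 6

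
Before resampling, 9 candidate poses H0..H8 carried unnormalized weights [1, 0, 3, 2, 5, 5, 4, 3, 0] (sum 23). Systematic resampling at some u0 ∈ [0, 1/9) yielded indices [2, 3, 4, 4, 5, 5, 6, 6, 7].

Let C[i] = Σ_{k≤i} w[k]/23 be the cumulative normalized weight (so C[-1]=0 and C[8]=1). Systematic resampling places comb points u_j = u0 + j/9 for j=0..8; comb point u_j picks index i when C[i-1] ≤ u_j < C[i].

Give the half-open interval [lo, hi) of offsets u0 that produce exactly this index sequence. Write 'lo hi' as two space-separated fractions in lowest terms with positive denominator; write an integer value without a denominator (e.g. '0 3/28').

C = [1/23, 1/23, 4/23, 6/23, 11/23, 16/23, 20/23, 1, 1]
j=0 picked index 2: u0 ∈ [1/23, 4/23)
j=1 picked index 3: u0 ∈ [13/207, 31/207)
j=2 picked index 4: u0 ∈ [8/207, 53/207)
j=3 picked index 4: u0 ∈ [-5/69, 10/69)
j=4 picked index 5: u0 ∈ [7/207, 52/207)
j=5 picked index 5: u0 ∈ [-16/207, 29/207)
j=6 picked index 6: u0 ∈ [2/69, 14/69)
j=7 picked index 6: u0 ∈ [-17/207, 19/207)
j=8 picked index 7: u0 ∈ [-4/207, 1/9)
intersection: [13/207, 19/207)

13/207 19/207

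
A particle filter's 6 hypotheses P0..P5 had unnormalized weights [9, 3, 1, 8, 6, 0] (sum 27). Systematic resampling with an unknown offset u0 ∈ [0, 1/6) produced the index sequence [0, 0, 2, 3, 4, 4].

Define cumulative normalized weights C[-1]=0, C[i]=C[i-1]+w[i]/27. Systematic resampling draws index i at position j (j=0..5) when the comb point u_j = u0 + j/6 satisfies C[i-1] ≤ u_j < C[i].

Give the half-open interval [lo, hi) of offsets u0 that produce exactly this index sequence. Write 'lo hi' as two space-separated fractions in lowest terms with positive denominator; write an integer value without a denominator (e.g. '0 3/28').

C = [1/3, 4/9, 13/27, 7/9, 1, 1]
j=0 picked index 0: u0 ∈ [0, 1/3)
j=1 picked index 0: u0 ∈ [-1/6, 1/6)
j=2 picked index 2: u0 ∈ [1/9, 4/27)
j=3 picked index 3: u0 ∈ [-1/54, 5/18)
j=4 picked index 4: u0 ∈ [1/9, 1/3)
j=5 picked index 4: u0 ∈ [-1/18, 1/6)
intersection: [1/9, 4/27)

1/9 4/27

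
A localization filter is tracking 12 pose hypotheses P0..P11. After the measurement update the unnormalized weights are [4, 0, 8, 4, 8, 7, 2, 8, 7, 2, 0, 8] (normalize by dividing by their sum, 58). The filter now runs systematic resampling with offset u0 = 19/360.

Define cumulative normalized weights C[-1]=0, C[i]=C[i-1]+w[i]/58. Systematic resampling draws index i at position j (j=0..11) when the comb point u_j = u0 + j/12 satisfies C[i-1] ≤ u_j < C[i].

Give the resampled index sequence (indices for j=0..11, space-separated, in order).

0 2 3 4 4 5 6 7 8 8 11 11

C = [2/29, 2/29, 6/29, 8/29, 12/29, 31/58, 33/58, 41/58, 24/29, 25/29, 25/29, 1]
j=0: u_0=19/360 ∈ [0, 2/29) → index 0
j=1: u_1=49/360 ∈ [2/29, 6/29) → index 2
j=2: u_2=79/360 ∈ [6/29, 8/29) → index 3
j=3: u_3=109/360 ∈ [8/29, 12/29) → index 4
j=4: u_4=139/360 ∈ [8/29, 12/29) → index 4
j=5: u_5=169/360 ∈ [12/29, 31/58) → index 5
j=6: u_6=199/360 ∈ [31/58, 33/58) → index 6
j=7: u_7=229/360 ∈ [33/58, 41/58) → index 7
j=8: u_8=259/360 ∈ [41/58, 24/29) → index 8
j=9: u_9=289/360 ∈ [41/58, 24/29) → index 8
j=10: u_10=319/360 ∈ [25/29, 1) → index 11
j=11: u_11=349/360 ∈ [25/29, 1) → index 11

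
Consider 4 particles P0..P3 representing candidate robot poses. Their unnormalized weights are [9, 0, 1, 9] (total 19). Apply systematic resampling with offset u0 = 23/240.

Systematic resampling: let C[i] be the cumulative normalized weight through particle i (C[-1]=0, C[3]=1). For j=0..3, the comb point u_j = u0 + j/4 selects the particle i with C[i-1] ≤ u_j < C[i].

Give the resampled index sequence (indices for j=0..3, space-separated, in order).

0 0 3 3

C = [9/19, 9/19, 10/19, 1]
j=0: u_0=23/240 ∈ [0, 9/19) → index 0
j=1: u_1=83/240 ∈ [0, 9/19) → index 0
j=2: u_2=143/240 ∈ [10/19, 1) → index 3
j=3: u_3=203/240 ∈ [10/19, 1) → index 3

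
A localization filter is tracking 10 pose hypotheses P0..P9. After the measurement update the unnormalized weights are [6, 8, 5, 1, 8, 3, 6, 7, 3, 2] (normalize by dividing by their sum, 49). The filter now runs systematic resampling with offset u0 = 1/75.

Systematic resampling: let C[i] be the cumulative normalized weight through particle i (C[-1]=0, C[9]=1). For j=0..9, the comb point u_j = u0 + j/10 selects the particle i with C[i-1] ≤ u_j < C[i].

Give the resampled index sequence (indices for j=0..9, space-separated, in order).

C = [6/49, 2/7, 19/49, 20/49, 4/7, 31/49, 37/49, 44/49, 47/49, 1]
j=0: u_0=1/75 ∈ [0, 6/49) → index 0
j=1: u_1=17/150 ∈ [0, 6/49) → index 0
j=2: u_2=16/75 ∈ [6/49, 2/7) → index 1
j=3: u_3=47/150 ∈ [2/7, 19/49) → index 2
j=4: u_4=31/75 ∈ [20/49, 4/7) → index 4
j=5: u_5=77/150 ∈ [20/49, 4/7) → index 4
j=6: u_6=46/75 ∈ [4/7, 31/49) → index 5
j=7: u_7=107/150 ∈ [31/49, 37/49) → index 6
j=8: u_8=61/75 ∈ [37/49, 44/49) → index 7
j=9: u_9=137/150 ∈ [44/49, 47/49) → index 8

0 0 1 2 4 4 5 6 7 8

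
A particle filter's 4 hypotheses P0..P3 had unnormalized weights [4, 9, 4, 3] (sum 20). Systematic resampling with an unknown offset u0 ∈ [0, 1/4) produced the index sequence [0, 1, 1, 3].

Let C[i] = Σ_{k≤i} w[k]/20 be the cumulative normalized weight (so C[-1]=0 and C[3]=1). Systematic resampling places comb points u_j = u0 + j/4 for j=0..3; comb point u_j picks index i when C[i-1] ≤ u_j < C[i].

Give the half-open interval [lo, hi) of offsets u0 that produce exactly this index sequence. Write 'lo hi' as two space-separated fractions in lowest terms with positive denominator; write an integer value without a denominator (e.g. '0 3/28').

1/10 3/20

C = [1/5, 13/20, 17/20, 1]
j=0 picked index 0: u0 ∈ [0, 1/5)
j=1 picked index 1: u0 ∈ [-1/20, 2/5)
j=2 picked index 1: u0 ∈ [-3/10, 3/20)
j=3 picked index 3: u0 ∈ [1/10, 1/4)
intersection: [1/10, 3/20)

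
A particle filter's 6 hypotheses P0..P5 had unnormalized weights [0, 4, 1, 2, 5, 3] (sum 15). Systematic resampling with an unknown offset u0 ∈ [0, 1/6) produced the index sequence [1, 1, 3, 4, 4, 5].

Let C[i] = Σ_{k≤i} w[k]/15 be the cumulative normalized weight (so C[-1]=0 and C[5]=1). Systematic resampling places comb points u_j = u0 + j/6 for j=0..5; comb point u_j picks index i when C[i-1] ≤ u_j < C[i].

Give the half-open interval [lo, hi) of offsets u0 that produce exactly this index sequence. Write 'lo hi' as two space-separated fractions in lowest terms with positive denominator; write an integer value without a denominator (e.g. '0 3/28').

C = [0, 4/15, 1/3, 7/15, 4/5, 1]
j=0 picked index 1: u0 ∈ [0, 4/15)
j=1 picked index 1: u0 ∈ [-1/6, 1/10)
j=2 picked index 3: u0 ∈ [0, 2/15)
j=3 picked index 4: u0 ∈ [-1/30, 3/10)
j=4 picked index 4: u0 ∈ [-1/5, 2/15)
j=5 picked index 5: u0 ∈ [-1/30, 1/6)
intersection: [0, 1/10)

0 1/10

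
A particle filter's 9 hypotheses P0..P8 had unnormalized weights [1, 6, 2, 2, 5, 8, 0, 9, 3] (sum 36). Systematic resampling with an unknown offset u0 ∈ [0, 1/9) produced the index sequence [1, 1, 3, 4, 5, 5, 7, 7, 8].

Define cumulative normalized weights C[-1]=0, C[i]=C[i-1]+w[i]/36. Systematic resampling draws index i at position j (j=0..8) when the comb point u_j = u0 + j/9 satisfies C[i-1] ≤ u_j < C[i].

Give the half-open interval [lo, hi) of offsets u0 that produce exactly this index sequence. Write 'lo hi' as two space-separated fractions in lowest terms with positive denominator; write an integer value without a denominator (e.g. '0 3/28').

C = [1/36, 7/36, 1/4, 11/36, 4/9, 2/3, 2/3, 11/12, 1]
j=0 picked index 1: u0 ∈ [1/36, 7/36)
j=1 picked index 1: u0 ∈ [-1/12, 1/12)
j=2 picked index 3: u0 ∈ [1/36, 1/12)
j=3 picked index 4: u0 ∈ [-1/36, 1/9)
j=4 picked index 5: u0 ∈ [0, 2/9)
j=5 picked index 5: u0 ∈ [-1/9, 1/9)
j=6 picked index 7: u0 ∈ [0, 1/4)
j=7 picked index 7: u0 ∈ [-1/9, 5/36)
j=8 picked index 8: u0 ∈ [1/36, 1/9)
intersection: [1/36, 1/12)

1/36 1/12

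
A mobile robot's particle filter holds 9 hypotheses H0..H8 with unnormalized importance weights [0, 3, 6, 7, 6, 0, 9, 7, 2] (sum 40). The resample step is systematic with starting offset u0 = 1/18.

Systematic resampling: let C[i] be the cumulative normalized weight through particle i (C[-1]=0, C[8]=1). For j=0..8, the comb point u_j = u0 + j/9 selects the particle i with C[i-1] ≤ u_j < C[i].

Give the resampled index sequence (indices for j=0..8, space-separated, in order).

1 2 3 3 4 6 6 7 7

C = [0, 3/40, 9/40, 2/5, 11/20, 11/20, 31/40, 19/20, 1]
j=0: u_0=1/18 ∈ [0, 3/40) → index 1
j=1: u_1=1/6 ∈ [3/40, 9/40) → index 2
j=2: u_2=5/18 ∈ [9/40, 2/5) → index 3
j=3: u_3=7/18 ∈ [9/40, 2/5) → index 3
j=4: u_4=1/2 ∈ [2/5, 11/20) → index 4
j=5: u_5=11/18 ∈ [11/20, 31/40) → index 6
j=6: u_6=13/18 ∈ [11/20, 31/40) → index 6
j=7: u_7=5/6 ∈ [31/40, 19/20) → index 7
j=8: u_8=17/18 ∈ [31/40, 19/20) → index 7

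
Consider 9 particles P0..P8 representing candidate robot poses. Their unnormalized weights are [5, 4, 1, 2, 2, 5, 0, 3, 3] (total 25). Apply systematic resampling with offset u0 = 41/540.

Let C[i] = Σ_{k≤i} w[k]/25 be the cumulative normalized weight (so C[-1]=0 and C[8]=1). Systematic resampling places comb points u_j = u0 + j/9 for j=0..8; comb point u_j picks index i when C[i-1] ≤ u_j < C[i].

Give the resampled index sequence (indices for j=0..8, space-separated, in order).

0 0 1 3 4 5 5 7 8

C = [1/5, 9/25, 2/5, 12/25, 14/25, 19/25, 19/25, 22/25, 1]
j=0: u_0=41/540 ∈ [0, 1/5) → index 0
j=1: u_1=101/540 ∈ [0, 1/5) → index 0
j=2: u_2=161/540 ∈ [1/5, 9/25) → index 1
j=3: u_3=221/540 ∈ [2/5, 12/25) → index 3
j=4: u_4=281/540 ∈ [12/25, 14/25) → index 4
j=5: u_5=341/540 ∈ [14/25, 19/25) → index 5
j=6: u_6=401/540 ∈ [14/25, 19/25) → index 5
j=7: u_7=461/540 ∈ [19/25, 22/25) → index 7
j=8: u_8=521/540 ∈ [22/25, 1) → index 8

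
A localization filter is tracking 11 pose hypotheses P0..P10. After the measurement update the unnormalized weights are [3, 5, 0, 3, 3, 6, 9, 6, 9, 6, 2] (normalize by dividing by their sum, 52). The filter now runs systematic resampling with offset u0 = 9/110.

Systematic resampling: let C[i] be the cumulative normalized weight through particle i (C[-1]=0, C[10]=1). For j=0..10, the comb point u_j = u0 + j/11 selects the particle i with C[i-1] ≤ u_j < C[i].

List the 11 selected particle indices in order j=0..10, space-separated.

C = [3/52, 2/13, 2/13, 11/52, 7/26, 5/13, 29/52, 35/52, 11/13, 25/26, 1]
j=0: u_0=9/110 ∈ [3/52, 2/13) → index 1
j=1: u_1=19/110 ∈ [2/13, 11/52) → index 3
j=2: u_2=29/110 ∈ [11/52, 7/26) → index 4
j=3: u_3=39/110 ∈ [7/26, 5/13) → index 5
j=4: u_4=49/110 ∈ [5/13, 29/52) → index 6
j=5: u_5=59/110 ∈ [5/13, 29/52) → index 6
j=6: u_6=69/110 ∈ [29/52, 35/52) → index 7
j=7: u_7=79/110 ∈ [35/52, 11/13) → index 8
j=8: u_8=89/110 ∈ [35/52, 11/13) → index 8
j=9: u_9=9/10 ∈ [11/13, 25/26) → index 9
j=10: u_10=109/110 ∈ [25/26, 1) → index 10

1 3 4 5 6 6 7 8 8 9 10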